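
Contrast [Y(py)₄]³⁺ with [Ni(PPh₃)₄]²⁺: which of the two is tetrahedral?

[Y(py)₄]³⁺

For [Y(py)₄]³⁺: Summing ligand charges against the +3 overall charge gives an oxidation state of +3 for yttrium. Yttrium is a group-3 element; Y(III) is therefore d⁰. A d⁰ ion has no crystal-field stabilisation preference between square planar and tetrahedral, so four ligands adopt the sterically favoured tetrahedral geometry. → tetrahedral.
For [Ni(PPh₃)₄]²⁺: Summing ligand charges against the +2 overall charge gives an oxidation state of +2 for nickel. Ni sits in group 10, so the d-electron count is 10 − 2 = 8. Triphenylphosphine is a strong-field ligand (high in the spectrochemical series). A 3d d⁸ ion with strong-field ligands gains enough CFSE to favour square planar over tetrahedral. → square planar.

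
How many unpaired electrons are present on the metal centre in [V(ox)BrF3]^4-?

3

Ligand charges: each oxalate is −2; each bromide is −1; each fluoride is −1. With an overall charge of −4 the vanadium centre must be in the +2 oxidation state.
Group 5 minus oxidation state 2 gives a d³ configuration.
Counting donor atoms: 1×oxalate (bidentate) → 2 donors; 1×bromide (monodentate) → 1 donor; 3×fluoride (monodentate) → 3 donors. Coordination number = 6.
In an octahedral field the d³ configuration is t₂g³e_g⁰ (only one arrangement possible), giving 3 unpaired electrons.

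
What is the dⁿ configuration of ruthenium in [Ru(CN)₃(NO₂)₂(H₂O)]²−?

d5

Summing ligand charges against the −2 overall charge gives an oxidation state of +3 for ruthenium.
Ruthenium is a group-8 element; Ru(III) is therefore d⁵.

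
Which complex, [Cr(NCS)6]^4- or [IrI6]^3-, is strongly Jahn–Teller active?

[Cr(NCS)6]^4-

[Cr(NCS)6]^4-: Ligand charges: each isothiocyanate is −1. With an overall charge of −4 the chromium centre must be in the +2 oxidation state. Cr sits in group 6, so the d-electron count is 6 − 2 = 4. Isothiocyanate is a weak-field ligand for a first-row metal, so the complex is high-spin. The t₂g³e_g¹ (high-spin) configuration has an unevenly filled e_g set; the Jahn–Teller theorem predicts a tetragonal distortion (typically axial elongation) to lift the degeneracy.
[IrI6]^3-: Ligand charges: each iodide is −1. With an overall charge of −3 the iridium centre must be in the +3 oxidation state. Ir sits in group 9, so the d-electron count is 9 − 3 = 6. A 5d ion has a large Δₒ and is invariably low-spin. The d⁶ configuration leaves the e_g set evenly filled (or empty) — no strong Jahn–Teller driving force.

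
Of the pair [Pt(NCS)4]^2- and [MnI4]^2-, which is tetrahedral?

[MnI4]^2-

For [Pt(NCS)4]^2-: Summing ligand charges against the −2 overall charge gives an oxidation state of +2 for platinum. Platinum is a group-10 element; Pt(II) is therefore d⁸. A 5d d⁸ ion has a large crystal-field splitting; square planar leaves the high-energy d_{x²−y²} orbital empty and maximises CFSE. → square planar.
For [MnI4]^2-: Ligand charges: each iodide is −1. With an overall charge of −2 the manganese centre must be in the +2 oxidation state. Group 7 minus oxidation state 2 gives a d⁵ configuration. A high-spin d⁵ ion has zero CFSE in either geometry, so four ligands adopt the sterically favoured tetrahedral geometry. → tetrahedral.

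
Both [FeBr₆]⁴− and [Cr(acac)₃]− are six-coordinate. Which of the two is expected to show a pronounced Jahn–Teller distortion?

[Cr(acac)₃]−

[FeBr₆]⁴−: Summing ligand charges against the −4 overall charge gives an oxidation state of +2 for iron. Group 8 minus oxidation state 2 gives a d⁶ configuration. Bromide is a weak-field ligand for a first-row metal, so the complex is high-spin. The d⁶ configuration leaves the e_g set evenly filled (or empty) — no strong Jahn–Teller driving force.
[Cr(acac)₃]−: Each acetylacetonate is −1; balancing the −1 overall charge requires Cr(II). Group 6 minus oxidation state 2 gives a d⁴ configuration. Acetylacetonate is a weak-field ligand for a first-row metal, so the complex is high-spin. The t₂g³e_g¹ (high-spin) configuration has an unevenly filled e_g set; the Jahn–Teller theorem predicts a tetragonal distortion (typically axial elongation) to lift the degeneracy.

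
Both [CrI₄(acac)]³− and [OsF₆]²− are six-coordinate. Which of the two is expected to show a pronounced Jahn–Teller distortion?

[CrI₄(acac)]³−

[CrI₄(acac)]³−: Summing ligand charges against the −3 overall charge gives an oxidation state of +2 for chromium. Group 6 minus oxidation state 2 gives a d⁴ configuration. Acetylacetonate and iodide are weak-field ligands for a first-row metal, so the complex is high-spin. The t₂g³e_g¹ (high-spin) configuration has an unevenly filled e_g set; the Jahn–Teller theorem predicts a tetragonal distortion (typically axial elongation) to lift the degeneracy.
[OsF₆]²−: Summing ligand charges against the −2 overall charge gives an oxidation state of +4 for osmium. Osmium is a group-8 element; Os(IV) is therefore d⁴. A 5d ion has a large Δₒ and is invariably low-spin. The d⁴ configuration leaves the e_g set evenly filled (or empty) — no strong Jahn–Teller driving force.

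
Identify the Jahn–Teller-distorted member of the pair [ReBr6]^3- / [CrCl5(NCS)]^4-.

[CrCl5(NCS)]^4-

[ReBr6]^3-: Each bromide is −1; balancing the −3 overall charge requires Re(III). Rhenium is a group-7 element; Re(III) is therefore d⁴. A 5d ion has a large Δₒ and is invariably low-spin. The d⁴ configuration leaves the e_g set evenly filled (or empty) — no strong Jahn–Teller driving force.
[CrCl5(NCS)]^4-: Each chloride is −1; each isothiocyanate is −1; balancing the −4 overall charge requires Cr(II). Chromium is a group-6 element; Cr(II) is therefore d⁴. Chloride and isothiocyanate are weak-field ligands for a first-row metal, so the complex is high-spin. The t₂g³e_g¹ (high-spin) configuration has an unevenly filled e_g set; the Jahn–Teller theorem predicts a tetragonal distortion (typically axial elongation) to lift the degeneracy.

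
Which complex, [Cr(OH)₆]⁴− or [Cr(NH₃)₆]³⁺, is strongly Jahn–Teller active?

[Cr(OH)₆]⁴−: Summing ligand charges against the −4 overall charge gives an oxidation state of +2 for chromium. Cr sits in group 6, so the d-electron count is 6 − 2 = 4. Hydroxide is a weak-field ligand for a first-row metal, so the complex is high-spin. The t₂g³e_g¹ (high-spin) configuration has an unevenly filled e_g set; the Jahn–Teller theorem predicts a tetragonal distortion (typically axial elongation) to lift the degeneracy.
[Cr(NH₃)₆]³⁺: Ligand charges: ammonia is neutral. With an overall charge of +3 the chromium centre must be in the +3 oxidation state. Cr sits in group 6, so the d-electron count is 6 − 3 = 3. The d³ configuration leaves the e_g set evenly filled (or empty) — no strong Jahn–Teller driving force.

[Cr(OH)₆]⁴−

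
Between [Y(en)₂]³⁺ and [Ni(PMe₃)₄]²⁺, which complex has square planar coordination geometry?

For [Y(en)₂]³⁺: Ethylenediamine is neutral; balancing the +3 overall charge requires Y(III). Yttrium is a group-3 element; Y(III) is therefore d⁰. A d⁰ ion has no crystal-field stabilisation preference between square planar and tetrahedral, so four ligands adopt the sterically favoured tetrahedral geometry. → tetrahedral.
For [Ni(PMe₃)₄]²⁺: Ligand charges: trimethylphosphine is neutral. With an overall charge of +2 the nickel centre must be in the +2 oxidation state. Group 10 minus oxidation state 2 gives a d⁸ configuration. Trimethylphosphine is a strong-field ligand (high in the spectrochemical series). A 3d d⁸ ion with strong-field ligands gains enough CFSE to favour square planar over tetrahedral. → square planar.

[Ni(PMe₃)₄]²⁺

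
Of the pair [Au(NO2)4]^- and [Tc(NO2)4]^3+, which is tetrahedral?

[Tc(NO2)4]^3+

For [Au(NO2)4]^-: Each nitro (N-bound nitrite) is −1; balancing the −1 overall charge requires Au(III). Group 11 minus oxidation state 3 gives a d⁸ configuration. A 5d d⁸ ion has a large crystal-field splitting; square planar leaves the high-energy d_{x²−y²} orbital empty and maximises CFSE. → square planar.
For [Tc(NO2)4]^3+: Summing ligand charges against the +3 overall charge gives an oxidation state of +7 for technetium. Tc sits in group 7, so the d-electron count is 7 − 7 = 0. A d⁰ ion has no crystal-field stabilisation preference between square planar and tetrahedral, so four ligands adopt the sterically favoured tetrahedral geometry. → tetrahedral.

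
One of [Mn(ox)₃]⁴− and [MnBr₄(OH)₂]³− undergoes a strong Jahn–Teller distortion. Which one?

[MnBr₄(OH)₂]³−

[Mn(ox)₃]⁴−: Summing ligand charges against the −4 overall charge gives an oxidation state of +2 for manganese. Mn sits in group 7, so the d-electron count is 7 − 2 = 5. Oxalate is a weak-field ligand for a first-row metal, so the complex is high-spin. The d⁵ configuration leaves the e_g set evenly filled (or empty) — no strong Jahn–Teller driving force.
[MnBr₄(OH)₂]³−: Each bromide is −1; each hydroxide is −1; balancing the −3 overall charge requires Mn(III). Group 7 minus oxidation state 3 gives a d⁴ configuration. Bromide and hydroxide are weak-field ligands for a first-row metal, so the complex is high-spin. The t₂g³e_g¹ (high-spin) configuration has an unevenly filled e_g set; the Jahn–Teller theorem predicts a tetragonal distortion (typically axial elongation) to lift the degeneracy.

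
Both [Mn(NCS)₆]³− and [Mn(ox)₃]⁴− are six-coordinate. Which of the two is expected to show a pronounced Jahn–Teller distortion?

[Mn(NCS)₆]³−: Summing ligand charges against the −3 overall charge gives an oxidation state of +3 for manganese. Manganese is a group-7 element; Mn(III) is therefore d⁴. Isothiocyanate is a weak-field ligand for a first-row metal, so the complex is high-spin. The t₂g³e_g¹ (high-spin) configuration has an unevenly filled e_g set; the Jahn–Teller theorem predicts a tetragonal distortion (typically axial elongation) to lift the degeneracy.
[Mn(ox)₃]⁴−: Ligand charges: each oxalate is −2. With an overall charge of −4 the manganese centre must be in the +2 oxidation state. Group 7 minus oxidation state 2 gives a d⁵ configuration. Oxalate is a weak-field ligand for a first-row metal, so the complex is high-spin. The d⁵ configuration leaves the e_g set evenly filled (or empty) — no strong Jahn–Teller driving force.

[Mn(NCS)₆]³−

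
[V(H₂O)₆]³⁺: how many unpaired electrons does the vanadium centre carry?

2 unpaired electrons

Ligand charges: water is neutral. With an overall charge of +3 the vanadium centre must be in the +3 oxidation state.
Vanadium is a group-5 element; V(III) is therefore d².
In an octahedral field the d² configuration is t₂g²e_g⁰ (only one arrangement possible), giving 2 unpaired electrons.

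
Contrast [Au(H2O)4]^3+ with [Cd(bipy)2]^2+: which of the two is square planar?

[Au(H2O)4]^3+

For [Au(H2O)4]^3+: Water is neutral; balancing the +3 overall charge requires Au(III). Gold is a group-11 element; Au(III) is therefore d⁸. A 5d d⁸ ion has a large crystal-field splitting; square planar leaves the high-energy d_{x²−y²} orbital empty and maximises CFSE. → square planar.
For [Cd(bipy)2]^2+: Ligand charges: 2,2′-bipyridine is neutral. With an overall charge of +2 the cadmium centre must be in the +2 oxidation state. Cd sits in group 12, so the d-electron count is 12 − 2 = 10. A d¹⁰ ion has no crystal-field stabilisation preference between square planar and tetrahedral, so four ligands adopt the sterically favoured tetrahedral geometry. → tetrahedral.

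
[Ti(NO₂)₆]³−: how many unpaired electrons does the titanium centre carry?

Ligand charges: each nitro (N-bound nitrite) is −1. With an overall charge of −3 the titanium centre must be in the +3 oxidation state.
Titanium is a group-4 element; Ti(III) is therefore d¹.
In an octahedral field the d¹ configuration is t₂g¹e_g⁰ (only one arrangement possible), giving 1 unpaired electron.

1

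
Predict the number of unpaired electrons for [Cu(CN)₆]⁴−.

Each cyanide is −1; balancing the −4 overall charge requires Cu(II).
Cu sits in group 11, so the d-electron count is 11 − 2 = 9.
In an octahedral field the d⁹ configuration is t₂g⁶e_g³ (only one arrangement possible), giving 1 unpaired electron.

1 unpaired electron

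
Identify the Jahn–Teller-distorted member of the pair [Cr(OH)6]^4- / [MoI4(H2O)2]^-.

[Cr(OH)6]^4-: Summing ligand charges against the −4 overall charge gives an oxidation state of +2 for chromium. Cr sits in group 6, so the d-electron count is 6 − 2 = 4. Hydroxide is a weak-field ligand for a first-row metal, so the complex is high-spin. The t₂g³e_g¹ (high-spin) configuration has an unevenly filled e_g set; the Jahn–Teller theorem predicts a tetragonal distortion (typically axial elongation) to lift the degeneracy.
[MoI4(H2O)2]^-: Each iodide is −1; water is neutral; balancing the −1 overall charge requires Mo(III). Mo sits in group 6, so the d-electron count is 6 − 3 = 3. The d³ configuration leaves the e_g set evenly filled (or empty) — no strong Jahn–Teller driving force.

[Cr(OH)6]^4-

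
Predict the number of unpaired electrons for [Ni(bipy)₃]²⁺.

2

2,2′-bipyridine is neutral; balancing the +2 overall charge requires Ni(II).
Group 10 minus oxidation state 2 gives a d⁸ configuration.
Counting donor atoms: 3×2,2′-bipyridine (bidentate) → 6 donors. Coordination number = 6.
In an octahedral field the d⁸ configuration is t₂g⁶e_g² (only one arrangement possible), giving 2 unpaired electrons.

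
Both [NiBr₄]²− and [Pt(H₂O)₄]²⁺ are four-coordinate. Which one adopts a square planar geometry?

[Pt(H₂O)₄]²⁺

For [NiBr₄]²−: Summing ligand charges against the −2 overall charge gives an oxidation state of +2 for nickel. Ni sits in group 10, so the d-electron count is 10 − 2 = 8. Bromide is a weak-field ligand. With weak-field ligands the CFSE gain from square planar is small, so a 3d d⁸ ion takes the sterically preferred tetrahedral geometry. → tetrahedral.
For [Pt(H₂O)₄]²⁺: Summing ligand charges against the +2 overall charge gives an oxidation state of +2 for platinum. Pt sits in group 10, so the d-electron count is 10 − 2 = 8. A 5d d⁸ ion has a large crystal-field splitting; square planar leaves the high-energy d_{x²−y²} orbital empty and maximises CFSE. → square planar.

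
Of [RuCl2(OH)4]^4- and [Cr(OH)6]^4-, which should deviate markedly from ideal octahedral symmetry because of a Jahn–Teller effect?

[RuCl2(OH)4]^4-: Summing ligand charges against the −4 overall charge gives an oxidation state of +2 for ruthenium. Ru sits in group 8, so the d-electron count is 8 − 2 = 6. A 4d ion has a large Δₒ and is invariably low-spin. The d⁶ configuration leaves the e_g set evenly filled (or empty) — no strong Jahn–Teller driving force.
[Cr(OH)6]^4-: Summing ligand charges against the −4 overall charge gives an oxidation state of +2 for chromium. Group 6 minus oxidation state 2 gives a d⁴ configuration. Hydroxide is a weak-field ligand for a first-row metal, so the complex is high-spin. The t₂g³e_g¹ (high-spin) configuration has an unevenly filled e_g set; the Jahn–Teller theorem predicts a tetragonal distortion (typically axial elongation) to lift the degeneracy.

[Cr(OH)6]^4-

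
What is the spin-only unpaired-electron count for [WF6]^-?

Summing ligand charges against the −1 overall charge gives an oxidation state of +5 for tungsten.
W sits in group 6, so the d-electron count is 6 − 5 = 1.
In an octahedral field the d¹ configuration is t₂g¹e_g⁰ (only one arrangement possible), giving 1 unpaired electron.

1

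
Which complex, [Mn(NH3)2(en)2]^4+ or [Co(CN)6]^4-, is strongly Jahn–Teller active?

[Co(CN)6]^4-

[Mn(NH3)2(en)2]^4+: Ammonia is neutral; ethylenediamine is neutral; balancing the +4 overall charge requires Mn(IV). Mn sits in group 7, so the d-electron count is 7 − 4 = 3. The d³ configuration leaves the e_g set evenly filled (or empty) — no strong Jahn–Teller driving force.
[Co(CN)6]^4-: Each cyanide is −1; balancing the −4 overall charge requires Co(II). Co sits in group 9, so the d-electron count is 9 − 2 = 7. Cyanide is a strong-field ligand (high in the spectrochemical series) for a first-row metal, so the complex is low-spin. The t₂g⁶e_g¹ (low-spin) configuration has an unevenly filled e_g set; the Jahn–Teller theorem predicts a tetragonal distortion (typically axial elongation) to lift the degeneracy.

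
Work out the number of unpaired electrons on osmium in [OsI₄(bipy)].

2

Ligand charges: each iodide is −1; 2,2′-bipyridine is neutral. With an overall charge of 0 the osmium centre must be in the +4 oxidation state.
Os sits in group 8, so the d-electron count is 8 − 4 = 4.
Counting donor atoms: 4×iodide (monodentate) → 4 donors; 1×2,2′-bipyridine (bidentate) → 2 donors. Coordination number = 6.
The spin state decides the count: a 5d ion has a large Δₒ and is invariably low-spin.
An octahedral low-spin d⁴ ion is t₂g⁴e_g⁰, giving 2 unpaired electrons.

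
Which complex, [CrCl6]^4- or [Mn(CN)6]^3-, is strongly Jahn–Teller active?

[CrCl6]^4-: Each chloride is −1; balancing the −4 overall charge requires Cr(II). Cr sits in group 6, so the d-electron count is 6 − 2 = 4. Chloride is a weak-field ligand for a first-row metal, so the complex is high-spin. The t₂g³e_g¹ (high-spin) configuration has an unevenly filled e_g set; the Jahn–Teller theorem predicts a tetragonal distortion (typically axial elongation) to lift the degeneracy.
[Mn(CN)6]^3-: Ligand charges: each cyanide is −1. With an overall charge of −3 the manganese centre must be in the +3 oxidation state. Mn sits in group 7, so the d-electron count is 7 − 3 = 4. Cyanide is a strong-field ligand (high in the spectrochemical series) for a first-row metal, so the complex is low-spin. The d⁴ configuration leaves the e_g set evenly filled (or empty) — no strong Jahn–Teller driving force.

[CrCl6]^4-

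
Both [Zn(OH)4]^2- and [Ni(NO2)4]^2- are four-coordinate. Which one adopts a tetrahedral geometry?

[Zn(OH)4]^2-

For [Zn(OH)4]^2-: Summing ligand charges against the −2 overall charge gives an oxidation state of +2 for zinc. Group 12 minus oxidation state 2 gives a d¹⁰ configuration. A d¹⁰ ion has no crystal-field stabilisation preference between square planar and tetrahedral, so four ligands adopt the sterically favoured tetrahedral geometry. → tetrahedral.
For [Ni(NO2)4]^2-: Ligand charges: each nitro (N-bound nitrite) is −1. With an overall charge of −2 the nickel centre must be in the +2 oxidation state. Nickel is a group-10 element; Ni(II) is therefore d⁸. Nitro (N-bound nitrite) is a strong-field ligand (high in the spectrochemical series). A 3d d⁸ ion with strong-field ligands gains enough CFSE to favour square planar over tetrahedral. → square planar.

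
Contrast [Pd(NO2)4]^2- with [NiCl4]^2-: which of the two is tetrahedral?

[NiCl4]^2-

For [Pd(NO2)4]^2-: Summing ligand charges against the −2 overall charge gives an oxidation state of +2 for palladium. Group 10 minus oxidation state 2 gives a d⁸ configuration. A 4d d⁸ ion has a large crystal-field splitting; square planar leaves the high-energy d_{x²−y²} orbital empty and maximises CFSE. → square planar.
For [NiCl4]^2-: Ligand charges: each chloride is −1. With an overall charge of −2 the nickel centre must be in the +2 oxidation state. Nickel is a group-10 element; Ni(II) is therefore d⁸. Chloride is a weak-field ligand. With weak-field ligands the CFSE gain from square planar is small, so a 3d d⁸ ion takes the sterically preferred tetrahedral geometry. → tetrahedral.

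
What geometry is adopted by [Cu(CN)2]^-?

linear

Summing ligand charges against the −1 overall charge gives an oxidation state of +1 for copper.
Copper is a group-11 element; Cu(I) is therefore d¹⁰.
Coordination number: 2.
A d¹⁰ ion with only two ligands adopts a linear arrangement (sp hybridisation; no CFSE preference).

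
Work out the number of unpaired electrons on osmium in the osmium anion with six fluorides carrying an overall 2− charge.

Ligand charges: each fluoride is −1. With an overall charge of −2 the osmium centre must be in the +4 oxidation state.
Osmium is a group-8 element; Os(IV) is therefore d⁴.
The spin state decides the count: a 5d ion has a large Δₒ and is invariably low-spin.
An octahedral low-spin d⁴ ion is t₂g⁴e_g⁰, giving 2 unpaired electrons.

2 unpaired electrons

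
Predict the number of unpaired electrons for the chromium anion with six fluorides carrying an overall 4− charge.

Ligand charges: each fluoride is −1. With an overall charge of −4 the chromium centre must be in the +2 oxidation state.
Cr sits in group 6, so the d-electron count is 6 − 2 = 4.
The spin state decides the count: Fluoride is a weak-field ligand for a first-row metal, so the complex is high-spin.
An octahedral high-spin d⁴ ion is t₂g³e_g¹, giving 4 unpaired electrons.

4 unpaired electrons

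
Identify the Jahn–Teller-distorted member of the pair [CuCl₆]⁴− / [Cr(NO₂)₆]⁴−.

[CuCl₆]⁴−: Each chloride is −1; balancing the −4 overall charge requires Cu(II). Cu sits in group 11, so the d-electron count is 11 − 2 = 9. The t₂g⁶e_g³ configuration has an unevenly filled e_g set; the Jahn–Teller theorem predicts a tetragonal distortion (typically axial elongation) to lift the degeneracy.
[Cr(NO₂)₆]⁴−: Ligand charges: each nitro (N-bound nitrite) is −1. With an overall charge of −4 the chromium centre must be in the +2 oxidation state. Chromium is a group-6 element; Cr(II) is therefore d⁴. Nitro (N-bound nitrite) is a strong-field ligand (high in the spectrochemical series) for a first-row metal, so the complex is low-spin. The d⁴ configuration leaves the e_g set evenly filled (or empty) — no strong Jahn–Teller driving force.

[CuCl₆]⁴−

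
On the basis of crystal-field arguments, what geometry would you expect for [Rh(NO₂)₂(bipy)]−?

square planar

Ligand charges: each nitro (N-bound nitrite) is −1; 2,2′-bipyridine is neutral. With an overall charge of −1 the rhodium centre must be in the +1 oxidation state.
Rh sits in group 9, so the d-electron count is 9 − 1 = 8.
Counting donor atoms: 2×nitro (N-bound nitrite) (monodentate) → 2 donors; 1×2,2′-bipyridine (bidentate) → 2 donors. Coordination number = 4.
A 4d d⁸ ion has a large crystal-field splitting; square planar leaves the high-energy d_{x²−y²} orbital empty and maximises CFSE.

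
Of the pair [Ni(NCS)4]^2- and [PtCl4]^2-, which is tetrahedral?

For [Ni(NCS)4]^2-: Each isothiocyanate is −1; balancing the −2 overall charge requires Ni(II). Nickel is a group-10 element; Ni(II) is therefore d⁸. Isothiocyanate is a weak-field ligand. With weak-field ligands the CFSE gain from square planar is small, so a 3d d⁸ ion takes the sterically preferred tetrahedral geometry. → tetrahedral.
For [PtCl4]^2-: Ligand charges: each chloride is −1. With an overall charge of −2 the platinum centre must be in the +2 oxidation state. Group 10 minus oxidation state 2 gives a d⁸ configuration. A 5d d⁸ ion has a large crystal-field splitting; square planar leaves the high-energy d_{x²−y²} orbital empty and maximises CFSE. → square planar.

[Ni(NCS)4]^2-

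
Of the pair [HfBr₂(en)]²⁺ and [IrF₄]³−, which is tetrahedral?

[HfBr₂(en)]²⁺

For [HfBr₂(en)]²⁺: Summing ligand charges against the +2 overall charge gives an oxidation state of +4 for hafnium. Group 4 minus oxidation state 4 gives a d⁰ configuration. A d⁰ ion has no crystal-field stabilisation preference between square planar and tetrahedral, so four ligands adopt the sterically favoured tetrahedral geometry. → tetrahedral.
For [IrF₄]³−: Each fluoride is −1; balancing the −3 overall charge requires Ir(I). Group 9 minus oxidation state 1 gives a d⁸ configuration. A 5d d⁸ ion has a large crystal-field splitting; square planar leaves the high-energy d_{x²−y²} orbital empty and maximises CFSE. → square planar.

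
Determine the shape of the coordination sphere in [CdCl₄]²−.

Each chloride is −1; balancing the −2 overall charge requires Cd(II).
Cadmium is a group-12 element; Cd(II) is therefore d¹⁰.
With 4 monodentate ligands the coordination number is 4.
A d¹⁰ ion has no crystal-field stabilisation preference between square planar and tetrahedral, so four ligands adopt the sterically favoured tetrahedral geometry.

tetrahedral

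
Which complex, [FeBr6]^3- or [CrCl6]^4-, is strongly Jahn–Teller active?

[FeBr6]^3-: Each bromide is −1; balancing the −3 overall charge requires Fe(III). Fe sits in group 8, so the d-electron count is 8 − 3 = 5. Bromide is a weak-field ligand for a first-row metal, so the complex is high-spin. The d⁵ configuration leaves the e_g set evenly filled (or empty) — no strong Jahn–Teller driving force.
[CrCl6]^4-: Ligand charges: each chloride is −1. With an overall charge of −4 the chromium centre must be in the +2 oxidation state. Group 6 minus oxidation state 2 gives a d⁴ configuration. Chloride is a weak-field ligand for a first-row metal, so the complex is high-spin. The t₂g³e_g¹ (high-spin) configuration has an unevenly filled e_g set; the Jahn–Teller theorem predicts a tetragonal distortion (typically axial elongation) to lift the degeneracy.

[CrCl6]^4-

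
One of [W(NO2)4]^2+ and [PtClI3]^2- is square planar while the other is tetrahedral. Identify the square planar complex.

For [W(NO2)4]^2+: Each nitro (N-bound nitrite) is −1; balancing the +2 overall charge requires W(VI). W sits in group 6, so the d-electron count is 6 − 6 = 0. A d⁰ ion has no crystal-field stabilisation preference between square planar and tetrahedral, so four ligands adopt the sterically favoured tetrahedral geometry. → tetrahedral.
For [PtClI3]^2-: Summing ligand charges against the −2 overall charge gives an oxidation state of +2 for platinum. Platinum is a group-10 element; Pt(II) is therefore d⁸. A 5d d⁸ ion has a large crystal-field splitting; square planar leaves the high-energy d_{x²−y²} orbital empty and maximises CFSE. → square planar.

[PtClI3]^2-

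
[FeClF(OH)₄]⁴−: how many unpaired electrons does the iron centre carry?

Each chloride is −1; each fluoride is −1; each hydroxide is −1; balancing the −4 overall charge requires Fe(II).
Fe sits in group 8, so the d-electron count is 8 − 2 = 6.
The spin state decides the count: Chloride, fluoride, and hydroxide are weak-field ligands for a first-row metal, so the complex is high-spin.
An octahedral high-spin d⁶ ion is t₂g⁴e_g², giving 4 unpaired electrons.

4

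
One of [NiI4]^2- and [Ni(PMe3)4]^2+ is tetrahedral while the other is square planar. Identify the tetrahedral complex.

[NiI4]^2-

For [NiI4]^2-: Each iodide is −1; balancing the −2 overall charge requires Ni(II). Group 10 minus oxidation state 2 gives a d⁸ configuration. Iodide is a weak-field ligand. With weak-field ligands the CFSE gain from square planar is small, so a 3d d⁸ ion takes the sterically preferred tetrahedral geometry. → tetrahedral.
For [Ni(PMe3)4]^2+: Trimethylphosphine is neutral; balancing the +2 overall charge requires Ni(II). Group 10 minus oxidation state 2 gives a d⁸ configuration. Trimethylphosphine is a strong-field ligand (high in the spectrochemical series). A 3d d⁸ ion with strong-field ligands gains enough CFSE to favour square planar over tetrahedral. → square planar.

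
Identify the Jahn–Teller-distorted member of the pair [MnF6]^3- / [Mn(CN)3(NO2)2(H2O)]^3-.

[MnF6]^3-: Summing ligand charges against the −3 overall charge gives an oxidation state of +3 for manganese. Mn sits in group 7, so the d-electron count is 7 − 3 = 4. Fluoride is a weak-field ligand for a first-row metal, so the complex is high-spin. The t₂g³e_g¹ (high-spin) configuration has an unevenly filled e_g set; the Jahn–Teller theorem predicts a tetragonal distortion (typically axial elongation) to lift the degeneracy.
[Mn(CN)3(NO2)2(H2O)]^3-: Ligand charges: each cyanide is −1; each nitro (N-bound nitrite) is −1; water is neutral. With an overall charge of −3 the manganese centre must be in the +2 oxidation state. Manganese is a group-7 element; Mn(II) is therefore d⁵. Cyanide and nitro (N-bound nitrite) are strong-field ligands (high in the spectrochemical series) for a first-row metal, so the complex is low-spin. The d⁵ configuration leaves the e_g set evenly filled (or empty) — no strong Jahn–Teller driving force.

[MnF6]^3-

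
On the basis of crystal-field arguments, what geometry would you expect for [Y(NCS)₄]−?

tetrahedral

Ligand charges: each isothiocyanate is −1. With an overall charge of −1 the yttrium centre must be in the +3 oxidation state.
Group 3 minus oxidation state 3 gives a d⁰ configuration.
Coordination number: 4.
A d⁰ ion has no crystal-field stabilisation preference between square planar and tetrahedral, so four ligands adopt the sterically favoured tetrahedral geometry.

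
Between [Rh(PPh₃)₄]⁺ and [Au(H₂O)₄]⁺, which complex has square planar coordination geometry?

For [Rh(PPh₃)₄]⁺: Ligand charges: triphenylphosphine is neutral. With an overall charge of +1 the rhodium centre must be in the +1 oxidation state. Group 9 minus oxidation state 1 gives a d⁸ configuration. A 4d d⁸ ion has a large crystal-field splitting; square planar leaves the high-energy d_{x²−y²} orbital empty and maximises CFSE. → square planar.
For [Au(H₂O)₄]⁺: Ligand charges: water is neutral. With an overall charge of +1 the gold centre must be in the +1 oxidation state. Group 11 minus oxidation state 1 gives a d¹⁰ configuration. A d¹⁰ ion has no crystal-field stabilisation preference between square planar and tetrahedral, so four ligands adopt the sterically favoured tetrahedral geometry. → tetrahedral.

[Rh(PPh₃)₄]⁺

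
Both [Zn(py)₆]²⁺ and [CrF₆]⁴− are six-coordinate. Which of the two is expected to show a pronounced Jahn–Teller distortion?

[Zn(py)₆]²⁺: Ligand charges: pyridine is neutral. With an overall charge of +2 the zinc centre must be in the +2 oxidation state. Zinc is a group-12 element; Zn(II) is therefore d¹⁰. The d¹⁰ configuration leaves the e_g set evenly filled (or empty) — no strong Jahn–Teller driving force.
[CrF₆]⁴−: Ligand charges: each fluoride is −1. With an overall charge of −4 the chromium centre must be in the +2 oxidation state. Chromium is a group-6 element; Cr(II) is therefore d⁴. Fluoride is a weak-field ligand for a first-row metal, so the complex is high-spin. The t₂g³e_g¹ (high-spin) configuration has an unevenly filled e_g set; the Jahn–Teller theorem predicts a tetragonal distortion (typically axial elongation) to lift the degeneracy.

[CrF₆]⁴−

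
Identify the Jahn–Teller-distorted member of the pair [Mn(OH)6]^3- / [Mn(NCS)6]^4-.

[Mn(OH)6]^3-: Summing ligand charges against the −3 overall charge gives an oxidation state of +3 for manganese. Group 7 minus oxidation state 3 gives a d⁴ configuration. Hydroxide is a weak-field ligand for a first-row metal, so the complex is high-spin. The t₂g³e_g¹ (high-spin) configuration has an unevenly filled e_g set; the Jahn–Teller theorem predicts a tetragonal distortion (typically axial elongation) to lift the degeneracy.
[Mn(NCS)6]^4-: Summing ligand charges against the −4 overall charge gives an oxidation state of +2 for manganese. Group 7 minus oxidation state 2 gives a d⁵ configuration. Isothiocyanate is a weak-field ligand for a first-row metal, so the complex is high-spin. The d⁵ configuration leaves the e_g set evenly filled (or empty) — no strong Jahn–Teller driving force.

[Mn(OH)6]^3-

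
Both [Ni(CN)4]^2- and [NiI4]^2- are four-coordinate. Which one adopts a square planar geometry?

[Ni(CN)4]^2-

For [Ni(CN)4]^2-: Summing ligand charges against the −2 overall charge gives an oxidation state of +2 for nickel. Group 10 minus oxidation state 2 gives a d⁸ configuration. Cyanide is a strong-field ligand (high in the spectrochemical series). A 3d d⁸ ion with strong-field ligands gains enough CFSE to favour square planar over tetrahedral. → square planar.
For [NiI4]^2-: Summing ligand charges against the −2 overall charge gives an oxidation state of +2 for nickel. Ni sits in group 10, so the d-electron count is 10 − 2 = 8. Iodide is a weak-field ligand. With weak-field ligands the CFSE gain from square planar is small, so a 3d d⁸ ion takes the sterically preferred tetrahedral geometry. → tetrahedral.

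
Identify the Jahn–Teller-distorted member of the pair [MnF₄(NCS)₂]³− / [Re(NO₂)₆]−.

[MnF₄(NCS)₂]³−: Summing ligand charges against the −3 overall charge gives an oxidation state of +3 for manganese. Group 7 minus oxidation state 3 gives a d⁴ configuration. Fluoride and isothiocyanate are weak-field ligands for a first-row metal, so the complex is high-spin. The t₂g³e_g¹ (high-spin) configuration has an unevenly filled e_g set; the Jahn–Teller theorem predicts a tetragonal distortion (typically axial elongation) to lift the degeneracy.
[Re(NO₂)₆]−: Ligand charges: each nitro (N-bound nitrite) is −1. With an overall charge of −1 the rhenium centre must be in the +5 oxidation state. Re sits in group 7, so the d-electron count is 7 − 5 = 2. The d² configuration leaves the e_g set evenly filled (or empty) — no strong Jahn–Teller driving force.

[MnF₄(NCS)₂]³−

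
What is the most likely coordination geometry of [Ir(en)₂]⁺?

square planar

Ligand charges: ethylenediamine is neutral. With an overall charge of +1 the iridium centre must be in the +1 oxidation state.
Group 9 minus oxidation state 1 gives a d⁸ configuration.
Counting donor atoms: 2×ethylenediamine (bidentate) → 4 donors. Coordination number = 4.
A 5d d⁸ ion has a large crystal-field splitting; square planar leaves the high-energy d_{x²−y²} orbital empty and maximises CFSE.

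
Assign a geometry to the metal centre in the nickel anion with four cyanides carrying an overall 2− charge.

square planar

Ligand charges: each cyanide is −1. With an overall charge of −2 the nickel centre must be in the +2 oxidation state.
Nickel is a group-10 element; Ni(II) is therefore d⁸.
With 4 monodentate ligands the coordination number is 4.
Cyanide is a strong-field ligand (high in the spectrochemical series).
A 3d d⁸ ion with strong-field ligands gains enough CFSE to favour square planar over tetrahedral.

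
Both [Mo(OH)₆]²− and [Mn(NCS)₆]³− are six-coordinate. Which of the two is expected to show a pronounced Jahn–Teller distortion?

[Mn(NCS)₆]³−

[Mo(OH)₆]²−: Each hydroxide is −1; balancing the −2 overall charge requires Mo(IV). Mo sits in group 6, so the d-electron count is 6 − 4 = 2. The d² configuration leaves the e_g set evenly filled (or empty) — no strong Jahn–Teller driving force.
[Mn(NCS)₆]³−: Ligand charges: each isothiocyanate is −1. With an overall charge of −3 the manganese centre must be in the +3 oxidation state. Mn sits in group 7, so the d-electron count is 7 − 3 = 4. Isothiocyanate is a weak-field ligand for a first-row metal, so the complex is high-spin. The t₂g³e_g¹ (high-spin) configuration has an unevenly filled e_g set; the Jahn–Teller theorem predicts a tetragonal distortion (typically axial elongation) to lift the degeneracy.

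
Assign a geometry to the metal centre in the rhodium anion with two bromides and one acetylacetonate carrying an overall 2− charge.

Summing ligand charges against the −2 overall charge gives an oxidation state of +1 for rhodium.
Group 9 minus oxidation state 1 gives a d⁸ configuration.
Counting donor atoms: 2×bromide (monodentate) → 2 donors; 1×acetylacetonate (bidentate) → 2 donors. Coordination number = 4.
A 4d d⁸ ion has a large crystal-field splitting; square planar leaves the high-energy d_{x²−y²} orbital empty and maximises CFSE.

square planar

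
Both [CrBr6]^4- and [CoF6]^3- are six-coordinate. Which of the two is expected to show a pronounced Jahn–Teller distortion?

[CrBr6]^4-: Ligand charges: each bromide is −1. With an overall charge of −4 the chromium centre must be in the +2 oxidation state. Chromium is a group-6 element; Cr(II) is therefore d⁴. Bromide is a weak-field ligand for a first-row metal, so the complex is high-spin. The t₂g³e_g¹ (high-spin) configuration has an unevenly filled e_g set; the Jahn–Teller theorem predicts a tetragonal distortion (typically axial elongation) to lift the degeneracy.
[CoF6]^3-: Summing ligand charges against the −3 overall charge gives an oxidation state of +3 for cobalt. Co sits in group 9, so the d-electron count is 9 − 3 = 6. Fluoride is the one ligand weak enough to leave Co(III) high-spin — [CoF₆]³⁻ is the classic exception. The d⁶ configuration leaves the e_g set evenly filled (or empty) — no strong Jahn–Teller driving force.

[CrBr6]^4-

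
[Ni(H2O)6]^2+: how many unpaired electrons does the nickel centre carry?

2

Ligand charges: water is neutral. With an overall charge of +2 the nickel centre must be in the +2 oxidation state.
Group 10 minus oxidation state 2 gives a d⁸ configuration.
In an octahedral field the d⁸ configuration is t₂g⁶e_g² (only one arrangement possible), giving 2 unpaired electrons.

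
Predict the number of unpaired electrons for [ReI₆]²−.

3 unpaired electrons

Ligand charges: each iodide is −1. With an overall charge of −2 the rhenium centre must be in the +4 oxidation state.
Group 7 minus oxidation state 4 gives a d³ configuration.
In an octahedral field the d³ configuration is t₂g³e_g⁰ (only one arrangement possible), giving 3 unpaired electrons.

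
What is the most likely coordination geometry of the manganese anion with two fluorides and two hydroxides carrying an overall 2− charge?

tetrahedral

Ligand charges: each fluoride is −1; each hydroxide is −1. With an overall charge of −2 the manganese centre must be in the +2 oxidation state.
Manganese is a group-7 element; Mn(II) is therefore d⁵.
With 4 monodentate ligands the coordination number is 4.
Fluoride and hydroxide are weak-field ligands.
A high-spin d⁵ ion has zero CFSE in either geometry, so four ligands adopt the sterically favoured tetrahedral geometry.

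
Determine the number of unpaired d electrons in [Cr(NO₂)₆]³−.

Ligand charges: each nitro (N-bound nitrite) is −1. With an overall charge of −3 the chromium centre must be in the +3 oxidation state.
Cr sits in group 6, so the d-electron count is 6 − 3 = 3.
In an octahedral field the d³ configuration is t₂g³e_g⁰ (only one arrangement possible), giving 3 unpaired electrons.

3 unpaired electrons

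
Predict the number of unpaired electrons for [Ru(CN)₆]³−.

Ligand charges: each cyanide is −1. With an overall charge of −3 the ruthenium centre must be in the +3 oxidation state.
Group 8 minus oxidation state 3 gives a d⁵ configuration.
The spin state decides the count: a 4d ion has a large Δₒ and is invariably low-spin.
An octahedral low-spin d⁵ ion is t₂g⁵e_g⁰, giving 1 unpaired electron.

1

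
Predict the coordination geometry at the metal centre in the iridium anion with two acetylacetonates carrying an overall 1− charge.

square planar

Each acetylacetonate is −1; balancing the −1 overall charge requires Ir(I).
Group 9 minus oxidation state 1 gives a d⁸ configuration.
Counting donor atoms: 2×acetylacetonate (bidentate) → 4 donors. Coordination number = 4.
A 5d d⁸ ion has a large crystal-field splitting; square planar leaves the high-energy d_{x²−y²} orbital empty and maximises CFSE.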